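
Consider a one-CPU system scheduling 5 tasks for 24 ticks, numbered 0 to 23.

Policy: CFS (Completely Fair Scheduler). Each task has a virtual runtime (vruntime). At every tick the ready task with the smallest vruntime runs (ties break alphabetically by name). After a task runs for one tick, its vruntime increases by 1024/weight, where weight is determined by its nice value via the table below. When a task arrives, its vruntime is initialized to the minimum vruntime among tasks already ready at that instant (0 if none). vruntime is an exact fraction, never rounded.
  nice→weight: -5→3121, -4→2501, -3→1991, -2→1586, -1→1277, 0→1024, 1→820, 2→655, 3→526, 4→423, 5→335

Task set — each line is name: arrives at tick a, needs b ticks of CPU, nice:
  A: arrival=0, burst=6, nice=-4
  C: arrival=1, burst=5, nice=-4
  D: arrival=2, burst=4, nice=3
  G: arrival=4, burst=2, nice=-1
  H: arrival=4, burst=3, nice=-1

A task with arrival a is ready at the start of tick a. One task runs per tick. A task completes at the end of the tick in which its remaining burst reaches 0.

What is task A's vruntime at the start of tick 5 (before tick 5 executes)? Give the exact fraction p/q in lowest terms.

vruntime(A, start of tick 5) = 3072/2501

t=0: vr[A=0] → run A
t=1: vr[A=1024/2501 C=1024/2501] → run A
t=2: vr[A=2048/2501 C=1024/2501 D=1024/2501] → run C
t=3: vr[A=2048/2501 C=2048/2501 D=1024/2501] → run D
t=4: vr[A=2048/2501 C=2048/2501 D=1549824/657763 G=2048/2501 H=2048/2501] → run A
t=5: vr[A=3072/2501 C=2048/2501 D=1549824/657763 G=2048/2501 H=2048/2501] → run C
t=6: vr[A=3072/2501 C=3072/2501 D=1549824/657763 G=2048/2501 H=2048/2501] → run G
t=7: vr[A=3072/2501 C=3072/2501 D=1549824/657763 G=5176320/3193777 H=2048/2501] → run H
t=8: vr[A=3072/2501 C=3072/2501 D=1549824/657763 G=5176320/3193777 H=5176320/3193777] → run A
t=9: vr[A=4096/2501 C=3072/2501 D=1549824/657763 G=5176320/3193777 H=5176320/3193777] → run C
t=10: vr[A=4096/2501 C=4096/2501 D=1549824/657763 G=5176320/3193777 H=5176320/3193777] → run G
t=11: vr[A=4096/2501 C=4096/2501 D=1549824/657763 H=5176320/3193777] → run H
t=12: vr[A=4096/2501 C=4096/2501 D=1549824/657763 H=7737344/3193777] → run A
t=13: vr[A=5120/2501 C=4096/2501 D=1549824/657763 H=7737344/3193777] → run C
t=14: vr[A=5120/2501 C=5120/2501 D=1549824/657763 H=7737344/3193777] → run A
t=15: vr[C=5120/2501 D=1549824/657763 H=7737344/3193777] → run C
t=16: vr[D=1549824/657763 H=7737344/3193777] → run D
t=17: vr[D=2830336/657763 H=7737344/3193777] → run H
t=18: vr[D=2830336/657763] → run D
t=19: vr[D=4110848/657763] → run D
t=20: (idle)
t=21: (idle)
t=22: (idle)
t=23: (idle)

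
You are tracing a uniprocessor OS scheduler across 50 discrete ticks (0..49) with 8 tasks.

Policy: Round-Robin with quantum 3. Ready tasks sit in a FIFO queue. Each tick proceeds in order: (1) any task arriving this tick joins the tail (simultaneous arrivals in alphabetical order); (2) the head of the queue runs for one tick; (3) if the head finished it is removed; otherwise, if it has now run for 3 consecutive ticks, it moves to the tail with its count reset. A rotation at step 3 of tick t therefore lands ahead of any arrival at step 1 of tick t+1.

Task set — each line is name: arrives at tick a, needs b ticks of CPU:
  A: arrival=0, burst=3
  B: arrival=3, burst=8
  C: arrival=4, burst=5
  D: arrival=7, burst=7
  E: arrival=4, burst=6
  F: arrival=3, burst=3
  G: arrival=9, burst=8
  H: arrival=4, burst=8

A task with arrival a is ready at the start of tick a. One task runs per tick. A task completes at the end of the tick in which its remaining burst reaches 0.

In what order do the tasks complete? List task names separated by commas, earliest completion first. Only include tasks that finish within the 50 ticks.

t=0: queue=[A] q_used=0 → run A
t=1: queue=[A] q_used=1 → run A
t=2: queue=[A] q_used=2 → run A
t=3: queue=[B,F] q_used=0 → run B
t=4: queue=[B,F,C,E,H] q_used=1 → run B
t=5: queue=[B,F,C,E,H] q_used=2 → run B
t=6: queue=[F,C,E,H,B] q_used=0 → run F
t=7: queue=[F,C,E,H,B,D] q_used=1 → run F
t=8: queue=[F,C,E,H,B,D] q_used=2 → run F
t=9: queue=[C,E,H,B,D,G] q_used=0 → run C
t=10: queue=[C,E,H,B,D,G] q_used=1 → run C
t=11: queue=[C,E,H,B,D,G] q_used=2 → run C
t=12: queue=[E,H,B,D,G,C] q_used=0 → run E
t=13: queue=[E,H,B,D,G,C] q_used=1 → run E
t=14: queue=[E,H,B,D,G,C] q_used=2 → run E
t=15: queue=[H,B,D,G,C,E] q_used=0 → run H
t=16: queue=[H,B,D,G,C,E] q_used=1 → run H
t=17: queue=[H,B,D,G,C,E] q_used=2 → run H
t=18: queue=[B,D,G,C,E,H] q_used=0 → run B
t=19: queue=[B,D,G,C,E,H] q_used=1 → run B
t=20: queue=[B,D,G,C,E,H] q_used=2 → run B
t=21: queue=[D,G,C,E,H,B] q_used=0 → run D
t=22: queue=[D,G,C,E,H,B] q_used=1 → run D
t=23: queue=[D,G,C,E,H,B] q_used=2 → run D
t=24: queue=[G,C,E,H,B,D] q_used=0 → run G
t=25: queue=[G,C,E,H,B,D] q_used=1 → run G
t=26: queue=[G,C,E,H,B,D] q_used=2 → run G
t=27: queue=[C,E,H,B,D,G] q_used=0 → run C
t=28: queue=[C,E,H,B,D,G] q_used=1 → run C
t=29: queue=[E,H,B,D,G] q_used=0 → run E
t=30: queue=[E,H,B,D,G] q_used=1 → run E
t=31: queue=[E,H,B,D,G] q_used=2 → run E
t=32: queue=[H,B,D,G] q_used=0 → run H
t=33: queue=[H,B,D,G] q_used=1 → run H
t=34: queue=[H,B,D,G] q_used=2 → run H
t=35: queue=[B,D,G,H] q_used=0 → run B
t=36: queue=[B,D,G,H] q_used=1 → run B
t=37: queue=[D,G,H] q_used=0 → run D
t=38: queue=[D,G,H] q_used=1 → run D
t=39: queue=[D,G,H] q_used=2 → run D
t=40: queue=[G,H,D] q_used=0 → run G
t=41: queue=[G,H,D] q_used=1 → run G
t=42: queue=[G,H,D] q_used=2 → run G
t=43: queue=[H,D,G] q_used=0 → run H
t=44: queue=[H,D,G] q_used=1 → run H
t=45: queue=[D,G] q_used=0 → run D
t=46: queue=[G] q_used=0 → run G
t=47: queue=[G] q_used=1 → run G
t=48: (idle)
t=49: (idle)

completion order = A, F, C, E, B, H, D, G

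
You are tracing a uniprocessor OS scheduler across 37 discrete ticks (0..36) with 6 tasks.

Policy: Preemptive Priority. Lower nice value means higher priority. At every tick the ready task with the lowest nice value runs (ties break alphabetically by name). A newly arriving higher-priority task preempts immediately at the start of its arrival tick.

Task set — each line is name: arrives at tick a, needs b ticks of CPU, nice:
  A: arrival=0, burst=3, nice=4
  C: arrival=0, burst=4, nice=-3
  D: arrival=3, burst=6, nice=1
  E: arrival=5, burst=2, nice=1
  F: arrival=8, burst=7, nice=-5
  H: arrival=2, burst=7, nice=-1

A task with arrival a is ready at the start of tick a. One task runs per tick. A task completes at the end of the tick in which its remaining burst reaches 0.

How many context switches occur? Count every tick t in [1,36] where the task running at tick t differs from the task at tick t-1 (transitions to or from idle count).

t=0: ready={A,C} → run C
t=1: ready={A,C} → run C
t=2: ready={A,C,H} → run C
t=3: ready={A,C,D,H} → run C
t=4: ready={A,D,H} → run H
t=5: ready={A,D,E,H} → run H
t=6: ready={A,D,E,H} → run H
t=7: ready={A,D,E,H} → run H
t=8: ready={A,D,E,F,H} → run F
t=9: ready={A,D,E,F,H} → run F
t=10: ready={A,D,E,F,H} → run F
t=11: ready={A,D,E,F,H} → run F
t=12: ready={A,D,E,F,H} → run F
t=13: ready={A,D,E,F,H} → run F
t=14: ready={A,D,E,F,H} → run F
t=15: ready={A,D,E,H} → run H
t=16: ready={A,D,E,H} → run H
t=17: ready={A,D,E,H} → run H
t=18: ready={A,D,E} → run D
t=19: ready={A,D,E} → run D
t=20: ready={A,D,E} → run D
t=21: ready={A,D,E} → run D
t=22: ready={A,D,E} → run D
t=23: ready={A,D,E} → run D
t=24: ready={A,E} → run E
t=25: ready={A,E} → run E
t=26: ready={A} → run A
t=27: ready={A} → run A
t=28: ready={A} → run A
t=29: (idle)
t=30: (idle)
t=31: (idle)
t=32: (idle)
t=33: (idle)
t=34: (idle)
t=35: (idle)
t=36: (idle)

context switches = 7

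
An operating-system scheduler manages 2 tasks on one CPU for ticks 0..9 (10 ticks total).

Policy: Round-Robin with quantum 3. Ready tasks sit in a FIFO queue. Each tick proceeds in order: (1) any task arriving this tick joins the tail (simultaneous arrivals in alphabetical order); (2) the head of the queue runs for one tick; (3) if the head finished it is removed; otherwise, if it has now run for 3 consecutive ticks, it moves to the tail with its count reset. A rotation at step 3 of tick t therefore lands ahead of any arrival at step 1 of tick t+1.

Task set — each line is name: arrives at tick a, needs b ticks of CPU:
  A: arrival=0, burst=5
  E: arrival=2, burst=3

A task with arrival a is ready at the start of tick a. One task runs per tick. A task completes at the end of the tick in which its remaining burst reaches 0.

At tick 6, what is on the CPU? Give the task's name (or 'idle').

running at tick 6 = A

t=0: queue=[A] q_used=0 → run A
t=1: queue=[A] q_used=1 → run A
t=2: queue=[A,E] q_used=2 → run A
t=3: queue=[E,A] q_used=0 → run E
t=4: queue=[E,A] q_used=1 → run E
t=5: queue=[E,A] q_used=2 → run E
t=6: queue=[A] q_used=0 → run A
t=7: queue=[A] q_used=1 → run A
t=8: (idle)
t=9: (idle)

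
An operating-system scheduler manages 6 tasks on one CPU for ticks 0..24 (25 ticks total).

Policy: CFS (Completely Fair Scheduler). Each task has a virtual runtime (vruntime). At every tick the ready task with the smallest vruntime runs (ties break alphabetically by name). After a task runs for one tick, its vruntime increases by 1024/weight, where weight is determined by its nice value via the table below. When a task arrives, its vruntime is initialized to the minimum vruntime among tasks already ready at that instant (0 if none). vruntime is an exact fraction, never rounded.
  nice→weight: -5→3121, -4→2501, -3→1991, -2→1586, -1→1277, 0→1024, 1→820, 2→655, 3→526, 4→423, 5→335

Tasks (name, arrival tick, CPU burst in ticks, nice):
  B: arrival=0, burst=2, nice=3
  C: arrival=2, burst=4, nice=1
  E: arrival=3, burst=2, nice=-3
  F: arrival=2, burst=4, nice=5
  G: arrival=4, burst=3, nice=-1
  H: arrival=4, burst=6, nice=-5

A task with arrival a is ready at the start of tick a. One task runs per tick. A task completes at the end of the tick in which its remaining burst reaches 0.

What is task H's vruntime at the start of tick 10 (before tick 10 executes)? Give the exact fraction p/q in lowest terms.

vruntime(H, start of tick 10) = 3072/3121

t=0: vr[B=0] → run B
t=1: vr[B=512/263] → run B
t=2: vr[C=0 F=0] → run C
t=3: vr[C=256/205 E=0 F=0] → run E
t=4: vr[C=256/205 E=1024/1991 F=0 G=0 H=0] → run F
t=5: vr[C=256/205 E=1024/1991 F=1024/335 G=0 H=0] → run G
t=6: vr[C=256/205 E=1024/1991 F=1024/335 G=1024/1277 H=0] → run H
t=7: vr[C=256/205 E=1024/1991 F=1024/335 G=1024/1277 H=1024/3121] → run H
t=8: vr[C=256/205 E=1024/1991 F=1024/335 G=1024/1277 H=2048/3121] → run E
t=9: vr[C=256/205 F=1024/335 G=1024/1277 H=2048/3121] → run H
t=10: vr[C=256/205 F=1024/335 G=1024/1277 H=3072/3121] → run G
t=11: vr[C=256/205 F=1024/335 G=2048/1277 H=3072/3121] → run H
t=12: vr[C=256/205 F=1024/335 G=2048/1277 H=4096/3121] → run C
t=13: vr[C=512/205 F=1024/335 G=2048/1277 H=4096/3121] → run H
t=14: vr[C=512/205 F=1024/335 G=2048/1277 H=5120/3121] → run G
t=15: vr[C=512/205 F=1024/335 H=5120/3121] → run H
t=16: vr[C=512/205 F=1024/335] → run C
t=17: vr[C=768/205 F=1024/335] → run F
t=18: vr[C=768/205 F=2048/335] → run C
t=19: vr[F=2048/335] → run F
t=20: vr[F=3072/335] → run F
t=21: (idle)
t=22: (idle)
t=23: (idle)
t=24: (idle)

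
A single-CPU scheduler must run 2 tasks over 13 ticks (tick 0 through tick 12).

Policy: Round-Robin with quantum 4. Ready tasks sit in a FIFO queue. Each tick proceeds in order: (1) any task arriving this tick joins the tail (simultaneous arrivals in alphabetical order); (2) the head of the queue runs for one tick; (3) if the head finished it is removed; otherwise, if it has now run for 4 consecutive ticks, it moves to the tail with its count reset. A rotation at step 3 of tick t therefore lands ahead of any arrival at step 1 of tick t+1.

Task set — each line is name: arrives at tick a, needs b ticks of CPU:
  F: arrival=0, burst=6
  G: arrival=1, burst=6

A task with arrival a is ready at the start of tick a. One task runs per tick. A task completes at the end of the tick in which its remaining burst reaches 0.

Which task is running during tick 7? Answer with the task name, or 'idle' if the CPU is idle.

running at tick 7 = G

t=0: queue=[F] q_used=0 → run F
t=1: queue=[F,G] q_used=1 → run F
t=2: queue=[F,G] q_used=2 → run F
t=3: queue=[F,G] q_used=3 → run F
t=4: queue=[G,F] q_used=0 → run G
t=5: queue=[G,F] q_used=1 → run G
t=6: queue=[G,F] q_used=2 → run G
t=7: queue=[G,F] q_used=3 → run G
t=8: queue=[F,G] q_used=0 → run F
t=9: queue=[F,G] q_used=1 → run F
t=10: queue=[G] q_used=0 → run G
t=11: queue=[G] q_used=1 → run G
t=12: (idle)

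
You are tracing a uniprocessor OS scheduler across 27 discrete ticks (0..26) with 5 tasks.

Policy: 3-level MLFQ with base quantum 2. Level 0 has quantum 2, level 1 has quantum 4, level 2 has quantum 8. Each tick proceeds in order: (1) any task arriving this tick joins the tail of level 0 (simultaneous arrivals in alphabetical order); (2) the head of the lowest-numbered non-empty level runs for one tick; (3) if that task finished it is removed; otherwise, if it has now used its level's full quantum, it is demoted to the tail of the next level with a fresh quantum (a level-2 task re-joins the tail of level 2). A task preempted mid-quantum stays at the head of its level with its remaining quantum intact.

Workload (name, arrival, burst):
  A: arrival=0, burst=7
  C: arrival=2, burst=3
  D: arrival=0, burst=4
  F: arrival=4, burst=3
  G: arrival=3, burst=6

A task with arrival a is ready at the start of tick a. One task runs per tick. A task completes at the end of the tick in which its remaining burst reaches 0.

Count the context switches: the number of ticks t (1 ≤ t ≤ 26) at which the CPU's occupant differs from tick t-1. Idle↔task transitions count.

context switches = 11

t=0: L0/L1/L2 = AD/-/- → run A
t=1: L0/L1/L2 = AD/-/- → run A
t=2: L0/L1/L2 = DC/A/- → run D
t=3: L0/L1/L2 = DCG/A/- → run D
t=4: L0/L1/L2 = CGF/AD/- → run C
t=5: L0/L1/L2 = CGF/AD/- → run C
t=6: L0/L1/L2 = GF/ADC/- → run G
t=7: L0/L1/L2 = GF/ADC/- → run G
t=8: L0/L1/L2 = F/ADCG/- → run F
t=9: L0/L1/L2 = F/ADCG/- → run F
t=10: L0/L1/L2 = -/ADCGF/- → run A
t=11: L0/L1/L2 = -/ADCGF/- → run A
t=12: L0/L1/L2 = -/ADCGF/- → run A
t=13: L0/L1/L2 = -/ADCGF/- → run A
t=14: L0/L1/L2 = -/DCGF/A → run D
t=15: L0/L1/L2 = -/DCGF/A → run D
t=16: L0/L1/L2 = -/CGF/A → run C
t=17: L0/L1/L2 = -/GF/A → run G
t=18: L0/L1/L2 = -/GF/A → run G
t=19: L0/L1/L2 = -/GF/A → run G
t=20: L0/L1/L2 = -/GF/A → run G
t=21: L0/L1/L2 = -/F/A → run F
t=22: L0/L1/L2 = -/-/A → run A
t=23: (idle)
t=24: (idle)
t=25: (idle)
t=26: (idle)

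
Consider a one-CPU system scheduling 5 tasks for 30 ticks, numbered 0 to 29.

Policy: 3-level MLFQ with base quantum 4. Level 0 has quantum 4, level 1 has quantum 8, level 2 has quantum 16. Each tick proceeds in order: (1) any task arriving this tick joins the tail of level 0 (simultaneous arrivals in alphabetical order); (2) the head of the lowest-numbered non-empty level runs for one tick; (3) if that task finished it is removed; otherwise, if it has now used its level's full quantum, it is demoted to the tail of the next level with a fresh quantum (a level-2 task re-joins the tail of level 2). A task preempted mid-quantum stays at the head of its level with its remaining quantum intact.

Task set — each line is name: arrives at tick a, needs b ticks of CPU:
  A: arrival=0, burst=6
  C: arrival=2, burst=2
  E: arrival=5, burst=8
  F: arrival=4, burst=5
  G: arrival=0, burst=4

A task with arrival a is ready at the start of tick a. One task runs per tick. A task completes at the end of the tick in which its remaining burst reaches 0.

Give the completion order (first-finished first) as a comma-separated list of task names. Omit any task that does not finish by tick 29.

completion order = G, C, A, F, E

t=0: L0/L1/L2 = AG/-/- → run A
t=1: L0/L1/L2 = AG/-/- → run A
t=2: L0/L1/L2 = AGC/-/- → run A
t=3: L0/L1/L2 = AGC/-/- → run A
t=4: L0/L1/L2 = GCF/A/- → run G
t=5: L0/L1/L2 = GCFE/A/- → run G
t=6: L0/L1/L2 = GCFE/A/- → run G
t=7: L0/L1/L2 = GCFE/A/- → run G
t=8: L0/L1/L2 = CFE/A/- → run C
t=9: L0/L1/L2 = CFE/A/- → run C
t=10: L0/L1/L2 = FE/A/- → run F
t=11: L0/L1/L2 = FE/A/- → run F
t=12: L0/L1/L2 = FE/A/- → run F
t=13: L0/L1/L2 = FE/A/- → run F
t=14: L0/L1/L2 = E/AF/- → run E
t=15: L0/L1/L2 = E/AF/- → run E
t=16: L0/L1/L2 = E/AF/- → run E
t=17: L0/L1/L2 = E/AF/- → run E
t=18: L0/L1/L2 = -/AFE/- → run A
t=19: L0/L1/L2 = -/AFE/- → run A
t=20: L0/L1/L2 = -/FE/- → run F
t=21: L0/L1/L2 = -/E/- → run E
t=22: L0/L1/L2 = -/E/- → run E
t=23: L0/L1/L2 = -/E/- → run E
t=24: L0/L1/L2 = -/E/- → run E
t=25: (idle)
t=26: (idle)
t=27: (idle)
t=28: (idle)
t=29: (idle)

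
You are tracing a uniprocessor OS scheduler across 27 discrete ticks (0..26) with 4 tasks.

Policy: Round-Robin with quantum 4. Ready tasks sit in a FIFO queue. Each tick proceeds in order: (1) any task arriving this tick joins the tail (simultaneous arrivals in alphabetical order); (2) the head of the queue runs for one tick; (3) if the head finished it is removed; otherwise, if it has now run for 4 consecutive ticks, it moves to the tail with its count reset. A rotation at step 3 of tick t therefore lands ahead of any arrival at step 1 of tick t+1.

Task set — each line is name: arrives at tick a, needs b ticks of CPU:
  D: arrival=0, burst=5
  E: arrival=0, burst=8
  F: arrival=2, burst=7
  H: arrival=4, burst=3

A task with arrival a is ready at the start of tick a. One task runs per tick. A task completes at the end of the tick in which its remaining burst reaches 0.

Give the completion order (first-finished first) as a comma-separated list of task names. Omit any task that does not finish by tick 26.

completion order = D, H, E, F

t=0: queue=[D,E] q_used=0 → run D
t=1: queue=[D,E] q_used=1 → run D
t=2: queue=[D,E,F] q_used=2 → run D
t=3: queue=[D,E,F] q_used=3 → run D
t=4: queue=[E,F,D,H] q_used=0 → run E
t=5: queue=[E,F,D,H] q_used=1 → run E
t=6: queue=[E,F,D,H] q_used=2 → run E
t=7: queue=[E,F,D,H] q_used=3 → run E
t=8: queue=[F,D,H,E] q_used=0 → run F
t=9: queue=[F,D,H,E] q_used=1 → run F
t=10: queue=[F,D,H,E] q_used=2 → run F
t=11: queue=[F,D,H,E] q_used=3 → run F
t=12: queue=[D,H,E,F] q_used=0 → run D
t=13: queue=[H,E,F] q_used=0 → run H
t=14: queue=[H,E,F] q_used=1 → run H
t=15: queue=[H,E,F] q_used=2 → run H
t=16: queue=[E,F] q_used=0 → run E
t=17: queue=[E,F] q_used=1 → run E
t=18: queue=[E,F] q_used=2 → run E
t=19: queue=[E,F] q_used=3 → run E
t=20: queue=[F] q_used=0 → run F
t=21: queue=[F] q_used=1 → run F
t=22: queue=[F] q_used=2 → run F
t=23: (idle)
t=24: (idle)
t=25: (idle)
t=26: (idle)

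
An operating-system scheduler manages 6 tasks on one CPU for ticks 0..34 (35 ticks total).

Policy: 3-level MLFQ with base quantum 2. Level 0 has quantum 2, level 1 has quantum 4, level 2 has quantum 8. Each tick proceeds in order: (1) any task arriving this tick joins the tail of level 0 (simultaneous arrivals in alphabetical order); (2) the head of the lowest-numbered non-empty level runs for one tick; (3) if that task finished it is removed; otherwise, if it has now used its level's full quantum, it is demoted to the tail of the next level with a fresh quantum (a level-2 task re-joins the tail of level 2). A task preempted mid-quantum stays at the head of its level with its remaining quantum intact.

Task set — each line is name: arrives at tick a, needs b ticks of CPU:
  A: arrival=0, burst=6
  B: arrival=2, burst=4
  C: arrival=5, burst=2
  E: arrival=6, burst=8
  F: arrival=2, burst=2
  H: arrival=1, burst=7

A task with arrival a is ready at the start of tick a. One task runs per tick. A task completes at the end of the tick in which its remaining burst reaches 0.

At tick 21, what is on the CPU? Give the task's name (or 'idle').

t=0: L0/L1/L2 = A/-/- → run A
t=1: L0/L1/L2 = AH/-/- → run A
t=2: L0/L1/L2 = HBF/A/- → run H
t=3: L0/L1/L2 = HBF/A/- → run H
t=4: L0/L1/L2 = BF/AH/- → run B
t=5: L0/L1/L2 = BFC/AH/- → run B
t=6: L0/L1/L2 = FCE/AHB/- → run F
t=7: L0/L1/L2 = FCE/AHB/- → run F
t=8: L0/L1/L2 = CE/AHB/- → run C
t=9: L0/L1/L2 = CE/AHB/- → run C
t=10: L0/L1/L2 = E/AHB/- → run E
t=11: L0/L1/L2 = E/AHB/- → run E
t=12: L0/L1/L2 = -/AHBE/- → run A
t=13: L0/L1/L2 = -/AHBE/- → run A
t=14: L0/L1/L2 = -/AHBE/- → run A
t=15: L0/L1/L2 = -/AHBE/- → run A
t=16: L0/L1/L2 = -/HBE/- → run H
t=17: L0/L1/L2 = -/HBE/- → run H
t=18: L0/L1/L2 = -/HBE/- → run H
t=19: L0/L1/L2 = -/HBE/- → run H
t=20: L0/L1/L2 = -/BE/H → run B
t=21: L0/L1/L2 = -/BE/H → run B
t=22: L0/L1/L2 = -/E/H → run E
t=23: L0/L1/L2 = -/E/H → run E
t=24: L0/L1/L2 = -/E/H → run E
t=25: L0/L1/L2 = -/E/H → run E
t=26: L0/L1/L2 = -/-/HE → run H
t=27: L0/L1/L2 = -/-/E → run E
t=28: L0/L1/L2 = -/-/E → run E
t=29: (idle)
t=30: (idle)
t=31: (idle)
t=32: (idle)
t=33: (idle)
t=34: (idle)

running at tick 21 = B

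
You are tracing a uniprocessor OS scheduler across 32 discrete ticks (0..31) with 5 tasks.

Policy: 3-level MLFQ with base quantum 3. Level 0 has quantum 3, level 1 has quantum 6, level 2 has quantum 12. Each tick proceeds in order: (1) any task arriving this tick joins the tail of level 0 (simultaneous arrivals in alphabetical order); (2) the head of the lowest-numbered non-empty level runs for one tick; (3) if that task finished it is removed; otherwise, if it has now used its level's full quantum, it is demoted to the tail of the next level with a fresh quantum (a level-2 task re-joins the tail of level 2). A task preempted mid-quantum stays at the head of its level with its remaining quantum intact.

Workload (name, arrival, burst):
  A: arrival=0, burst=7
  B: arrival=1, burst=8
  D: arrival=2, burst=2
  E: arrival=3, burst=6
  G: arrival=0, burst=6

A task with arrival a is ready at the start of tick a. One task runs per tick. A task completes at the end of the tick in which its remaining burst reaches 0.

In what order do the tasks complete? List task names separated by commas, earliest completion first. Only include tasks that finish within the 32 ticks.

completion order = D, A, G, B, E

t=0: L0/L1/L2 = AG/-/- → run A
t=1: L0/L1/L2 = AGB/-/- → run A
t=2: L0/L1/L2 = AGBD/-/- → run A
t=3: L0/L1/L2 = GBDE/A/- → run G
t=4: L0/L1/L2 = GBDE/A/- → run G
t=5: L0/L1/L2 = GBDE/A/- → run G
t=6: L0/L1/L2 = BDE/AG/- → run B
t=7: L0/L1/L2 = BDE/AG/- → run B
t=8: L0/L1/L2 = BDE/AG/- → run B
t=9: L0/L1/L2 = DE/AGB/- → run D
t=10: L0/L1/L2 = DE/AGB/- → run D
t=11: L0/L1/L2 = E/AGB/- → run E
t=12: L0/L1/L2 = E/AGB/- → run E
t=13: L0/L1/L2 = E/AGB/- → run E
t=14: L0/L1/L2 = -/AGBE/- → run A
t=15: L0/L1/L2 = -/AGBE/- → run A
t=16: L0/L1/L2 = -/AGBE/- → run A
t=17: L0/L1/L2 = -/AGBE/- → run A
t=18: L0/L1/L2 = -/GBE/- → run G
t=19: L0/L1/L2 = -/GBE/- → run G
t=20: L0/L1/L2 = -/GBE/- → run G
t=21: L0/L1/L2 = -/BE/- → run B
t=22: L0/L1/L2 = -/BE/- → run B
t=23: L0/L1/L2 = -/BE/- → run B
t=24: L0/L1/L2 = -/BE/- → run B
t=25: L0/L1/L2 = -/BE/- → run B
t=26: L0/L1/L2 = -/E/- → run E
t=27: L0/L1/L2 = -/E/- → run E
t=28: L0/L1/L2 = -/E/- → run E
t=29: (idle)
t=30: (idle)
t=31: (idle)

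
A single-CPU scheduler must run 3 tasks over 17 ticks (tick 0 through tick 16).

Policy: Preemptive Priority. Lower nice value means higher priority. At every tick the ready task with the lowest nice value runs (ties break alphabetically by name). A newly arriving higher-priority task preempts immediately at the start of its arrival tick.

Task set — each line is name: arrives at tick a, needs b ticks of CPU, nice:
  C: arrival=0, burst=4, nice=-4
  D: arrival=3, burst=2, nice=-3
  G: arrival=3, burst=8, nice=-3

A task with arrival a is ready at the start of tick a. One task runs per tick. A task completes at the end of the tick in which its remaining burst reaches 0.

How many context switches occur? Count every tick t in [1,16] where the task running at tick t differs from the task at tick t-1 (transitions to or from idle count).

context switches = 3

t=0: ready={C} → run C
t=1: ready={C} → run C
t=2: ready={C} → run C
t=3: ready={C,D,G} → run C
t=4: ready={D,G} → run D
t=5: ready={D,G} → run D
t=6: ready={G} → run G
t=7: ready={G} → run G
t=8: ready={G} → run G
t=9: ready={G} → run G
t=10: ready={G} → run G
t=11: ready={G} → run G
t=12: ready={G} → run G
t=13: ready={G} → run G
t=14: (idle)
t=15: (idle)
t=16: (idle)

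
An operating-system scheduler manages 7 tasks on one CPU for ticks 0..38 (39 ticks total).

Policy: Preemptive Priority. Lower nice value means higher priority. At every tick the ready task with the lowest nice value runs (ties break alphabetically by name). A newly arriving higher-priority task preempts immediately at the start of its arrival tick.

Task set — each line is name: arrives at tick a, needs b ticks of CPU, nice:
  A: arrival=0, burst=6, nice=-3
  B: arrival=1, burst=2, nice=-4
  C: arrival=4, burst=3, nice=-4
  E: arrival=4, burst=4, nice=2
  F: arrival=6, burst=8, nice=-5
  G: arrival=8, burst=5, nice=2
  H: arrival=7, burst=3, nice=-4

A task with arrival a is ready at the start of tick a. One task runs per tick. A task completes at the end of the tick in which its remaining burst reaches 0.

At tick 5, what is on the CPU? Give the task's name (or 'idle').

t=0: ready={A} → run A
t=1: ready={A,B} → run B
t=2: ready={A,B} → run B
t=3: ready={A} → run A
t=4: ready={A,C,E} → run C
t=5: ready={A,C,E} → run C
t=6: ready={A,C,E,F} → run F
t=7: ready={A,C,E,F,H} → run F
t=8: ready={A,C,E,F,G,H} → run F
t=9: ready={A,C,E,F,G,H} → run F
t=10: ready={A,C,E,F,G,H} → run F
t=11: ready={A,C,E,F,G,H} → run F
t=12: ready={A,C,E,F,G,H} → run F
t=13: ready={A,C,E,F,G,H} → run F
t=14: ready={A,C,E,G,H} → run C
t=15: ready={A,E,G,H} → run H
t=16: ready={A,E,G,H} → run H
t=17: ready={A,E,G,H} → run H
t=18: ready={A,E,G} → run A
t=19: ready={A,E,G} → run A
t=20: ready={A,E,G} → run A
t=21: ready={A,E,G} → run A
t=22: ready={E,G} → run E
t=23: ready={E,G} → run E
t=24: ready={E,G} → run E
t=25: ready={E,G} → run E
t=26: ready={G} → run G
t=27: ready={G} → run G
t=28: ready={G} → run G
t=29: ready={G} → run G
t=30: ready={G} → run G
t=31: (idle)
t=32: (idle)
t=33: (idle)
t=34: (idle)
t=35: (idle)
t=36: (idle)
t=37: (idle)
t=38: (idle)

running at tick 5 = C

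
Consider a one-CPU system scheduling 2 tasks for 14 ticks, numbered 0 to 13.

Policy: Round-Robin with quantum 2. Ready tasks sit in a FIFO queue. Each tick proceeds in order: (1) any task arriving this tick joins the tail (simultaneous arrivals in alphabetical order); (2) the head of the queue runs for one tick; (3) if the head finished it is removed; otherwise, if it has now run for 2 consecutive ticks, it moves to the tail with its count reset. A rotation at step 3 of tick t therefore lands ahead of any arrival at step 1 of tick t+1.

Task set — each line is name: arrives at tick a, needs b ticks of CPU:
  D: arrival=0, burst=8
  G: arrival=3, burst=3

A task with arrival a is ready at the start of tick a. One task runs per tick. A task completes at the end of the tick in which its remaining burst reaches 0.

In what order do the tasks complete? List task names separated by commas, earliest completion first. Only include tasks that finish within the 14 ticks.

completion order = G, D

t=0: queue=[D] q_used=0 → run D
t=1: queue=[D] q_used=1 → run D
t=2: queue=[D] q_used=0 → run D
t=3: queue=[D,G] q_used=1 → run D
t=4: queue=[G,D] q_used=0 → run G
t=5: queue=[G,D] q_used=1 → run G
t=6: queue=[D,G] q_used=0 → run D
t=7: queue=[D,G] q_used=1 → run D
t=8: queue=[G,D] q_used=0 → run G
t=9: queue=[D] q_used=0 → run D
t=10: queue=[D] q_used=1 → run D
t=11: (idle)
t=12: (idle)
t=13: (idle)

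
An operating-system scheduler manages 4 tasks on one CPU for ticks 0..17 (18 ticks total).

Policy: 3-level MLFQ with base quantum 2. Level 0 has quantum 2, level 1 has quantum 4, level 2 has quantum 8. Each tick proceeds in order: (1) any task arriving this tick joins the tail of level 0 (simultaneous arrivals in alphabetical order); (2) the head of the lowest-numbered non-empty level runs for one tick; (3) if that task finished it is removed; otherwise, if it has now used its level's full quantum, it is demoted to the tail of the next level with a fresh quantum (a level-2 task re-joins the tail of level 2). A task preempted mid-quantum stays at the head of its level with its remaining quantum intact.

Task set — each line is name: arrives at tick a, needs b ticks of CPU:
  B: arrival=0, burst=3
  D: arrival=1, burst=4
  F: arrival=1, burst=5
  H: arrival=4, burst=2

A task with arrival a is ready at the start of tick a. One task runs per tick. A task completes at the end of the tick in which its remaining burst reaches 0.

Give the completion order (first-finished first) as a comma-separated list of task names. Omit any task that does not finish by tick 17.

t=0: L0/L1/L2 = B/-/- → run B
t=1: L0/L1/L2 = BDF/-/- → run B
t=2: L0/L1/L2 = DF/B/- → run D
t=3: L0/L1/L2 = DF/B/- → run D
t=4: L0/L1/L2 = FH/BD/- → run F
t=5: L0/L1/L2 = FH/BD/- → run F
t=6: L0/L1/L2 = H/BDF/- → run H
t=7: L0/L1/L2 = H/BDF/- → run H
t=8: L0/L1/L2 = -/BDF/- → run B
t=9: L0/L1/L2 = -/DF/- → run D
t=10: L0/L1/L2 = -/DF/- → run D
t=11: L0/L1/L2 = -/F/- → run F
t=12: L0/L1/L2 = -/F/- → run F
t=13: L0/L1/L2 = -/F/- → run F
t=14: (idle)
t=15: (idle)
t=16: (idle)
t=17: (idle)

completion order = H, B, D, F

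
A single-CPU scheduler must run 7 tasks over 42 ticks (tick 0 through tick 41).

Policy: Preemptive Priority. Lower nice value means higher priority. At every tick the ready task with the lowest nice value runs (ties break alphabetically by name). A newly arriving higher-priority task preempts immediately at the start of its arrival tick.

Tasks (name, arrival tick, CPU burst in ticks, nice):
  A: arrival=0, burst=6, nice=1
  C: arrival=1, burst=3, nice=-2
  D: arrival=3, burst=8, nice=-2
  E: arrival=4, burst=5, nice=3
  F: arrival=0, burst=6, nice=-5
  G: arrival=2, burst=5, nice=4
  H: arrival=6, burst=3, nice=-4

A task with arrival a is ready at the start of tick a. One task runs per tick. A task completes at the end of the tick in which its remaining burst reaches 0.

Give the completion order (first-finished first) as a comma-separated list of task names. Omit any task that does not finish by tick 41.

completion order = F, H, C, D, A, E, G

t=0: ready={A,F} → run F
t=1: ready={A,C,F} → run F
t=2: ready={A,C,F,G} → run F
t=3: ready={A,C,D,F,G} → run F
t=4: ready={A,C,D,E,F,G} → run F
t=5: ready={A,C,D,E,F,G} → run F
t=6: ready={A,C,D,E,G,H} → run H
t=7: ready={A,C,D,E,G,H} → run H
t=8: ready={A,C,D,E,G,H} → run H
t=9: ready={A,C,D,E,G} → run C
t=10: ready={A,C,D,E,G} → run C
t=11: ready={A,C,D,E,G} → run C
t=12: ready={A,D,E,G} → run D
t=13: ready={A,D,E,G} → run D
t=14: ready={A,D,E,G} → run D
t=15: ready={A,D,E,G} → run D
t=16: ready={A,D,E,G} → run D
t=17: ready={A,D,E,G} → run D
t=18: ready={A,D,E,G} → run D
t=19: ready={A,D,E,G} → run D
t=20: ready={A,E,G} → run A
t=21: ready={A,E,G} → run A
t=22: ready={A,E,G} → run A
t=23: ready={A,E,G} → run A
t=24: ready={A,E,G} → run A
t=25: ready={A,E,G} → run A
t=26: ready={E,G} → run E
t=27: ready={E,G} → run E
t=28: ready={E,G} → run E
t=29: ready={E,G} → run E
t=30: ready={E,G} → run E
t=31: ready={G} → run G
t=32: ready={G} → run G
t=33: ready={G} → run G
t=34: ready={G} → run G
t=35: ready={G} → run G
t=36: (idle)
t=37: (idle)
t=38: (idle)
t=39: (idle)
t=40: (idle)
t=41: (idle)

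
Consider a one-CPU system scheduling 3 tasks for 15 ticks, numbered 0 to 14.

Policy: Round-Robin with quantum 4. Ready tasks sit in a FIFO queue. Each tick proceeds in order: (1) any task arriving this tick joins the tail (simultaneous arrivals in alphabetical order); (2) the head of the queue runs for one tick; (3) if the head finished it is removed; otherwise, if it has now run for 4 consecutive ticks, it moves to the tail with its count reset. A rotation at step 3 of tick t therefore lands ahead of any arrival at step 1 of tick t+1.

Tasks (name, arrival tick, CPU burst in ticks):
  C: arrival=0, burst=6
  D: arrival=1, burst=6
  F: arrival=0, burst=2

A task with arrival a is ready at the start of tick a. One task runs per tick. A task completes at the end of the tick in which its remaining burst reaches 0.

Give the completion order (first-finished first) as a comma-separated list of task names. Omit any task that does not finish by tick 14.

t=0: queue=[C,F] q_used=0 → run C
t=1: queue=[C,F,D] q_used=1 → run C
t=2: queue=[C,F,D] q_used=2 → run C
t=3: queue=[C,F,D] q_used=3 → run C
t=4: queue=[F,D,C] q_used=0 → run F
t=5: queue=[F,D,C] q_used=1 → run F
t=6: queue=[D,C] q_used=0 → run D
t=7: queue=[D,C] q_used=1 → run D
t=8: queue=[D,C] q_used=2 → run D
t=9: queue=[D,C] q_used=3 → run D
t=10: queue=[C,D] q_used=0 → run C
t=11: queue=[C,D] q_used=1 → run C
t=12: queue=[D] q_used=0 → run D
t=13: queue=[D] q_used=1 → run D
t=14: (idle)

completion order = F, C, D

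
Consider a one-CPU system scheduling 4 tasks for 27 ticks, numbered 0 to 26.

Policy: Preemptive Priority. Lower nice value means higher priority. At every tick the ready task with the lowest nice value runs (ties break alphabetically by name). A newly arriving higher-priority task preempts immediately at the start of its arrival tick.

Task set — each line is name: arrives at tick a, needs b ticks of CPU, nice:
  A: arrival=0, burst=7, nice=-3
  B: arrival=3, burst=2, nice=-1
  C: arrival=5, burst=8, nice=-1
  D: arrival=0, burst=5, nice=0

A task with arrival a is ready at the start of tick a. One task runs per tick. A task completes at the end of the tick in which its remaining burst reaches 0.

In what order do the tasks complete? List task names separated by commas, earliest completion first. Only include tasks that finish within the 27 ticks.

t=0: ready={A,D} → run A
t=1: ready={A,D} → run A
t=2: ready={A,D} → run A
t=3: ready={A,B,D} → run A
t=4: ready={A,B,D} → run A
t=5: ready={A,B,C,D} → run A
t=6: ready={A,B,C,D} → run A
t=7: ready={B,C,D} → run B
t=8: ready={B,C,D} → run B
t=9: ready={C,D} → run C
t=10: ready={C,D} → run C
t=11: ready={C,D} → run C
t=12: ready={C,D} → run C
t=13: ready={C,D} → run C
t=14: ready={C,D} → run C
t=15: ready={C,D} → run C
t=16: ready={C,D} → run C
t=17: ready={D} → run D
t=18: ready={D} → run D
t=19: ready={D} → run D
t=20: ready={D} → run D
t=21: ready={D} → run D
t=22: (idle)
t=23: (idle)
t=24: (idle)
t=25: (idle)
t=26: (idle)

completion order = A, B, C, D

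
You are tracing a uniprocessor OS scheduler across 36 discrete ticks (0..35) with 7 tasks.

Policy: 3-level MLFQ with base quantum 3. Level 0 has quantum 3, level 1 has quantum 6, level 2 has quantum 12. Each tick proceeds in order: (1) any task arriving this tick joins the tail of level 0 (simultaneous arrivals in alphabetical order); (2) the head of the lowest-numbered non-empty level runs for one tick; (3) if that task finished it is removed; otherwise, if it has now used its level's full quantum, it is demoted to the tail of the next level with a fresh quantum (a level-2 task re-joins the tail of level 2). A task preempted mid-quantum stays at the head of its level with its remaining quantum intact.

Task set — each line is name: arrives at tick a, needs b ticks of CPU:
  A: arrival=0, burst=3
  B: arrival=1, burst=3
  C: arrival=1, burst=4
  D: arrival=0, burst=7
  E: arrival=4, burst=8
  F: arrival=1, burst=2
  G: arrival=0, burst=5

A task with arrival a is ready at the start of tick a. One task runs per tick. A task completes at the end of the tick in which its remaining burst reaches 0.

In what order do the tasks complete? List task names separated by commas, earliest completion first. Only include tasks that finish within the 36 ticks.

t=0: L0/L1/L2 = ADG/-/- → run A
t=1: L0/L1/L2 = ADGBCF/-/- → run A
t=2: L0/L1/L2 = ADGBCF/-/- → run A
t=3: L0/L1/L2 = DGBCF/-/- → run D
t=4: L0/L1/L2 = DGBCFE/-/- → run D
t=5: L0/L1/L2 = DGBCFE/-/- → run D
t=6: L0/L1/L2 = GBCFE/D/- → run G
t=7: L0/L1/L2 = GBCFE/D/- → run G
t=8: L0/L1/L2 = GBCFE/D/- → run G
t=9: L0/L1/L2 = BCFE/DG/- → run B
t=10: L0/L1/L2 = BCFE/DG/- → run B
t=11: L0/L1/L2 = BCFE/DG/- → run B
t=12: L0/L1/L2 = CFE/DG/- → run C
t=13: L0/L1/L2 = CFE/DG/- → run C
t=14: L0/L1/L2 = CFE/DG/- → run C
t=15: L0/L1/L2 = FE/DGC/- → run F
t=16: L0/L1/L2 = FE/DGC/- → run F
t=17: L0/L1/L2 = E/DGC/- → run E
t=18: L0/L1/L2 = E/DGC/- → run E
t=19: L0/L1/L2 = E/DGC/- → run E
t=20: L0/L1/L2 = -/DGCE/- → run D
t=21: L0/L1/L2 = -/DGCE/- → run D
t=22: L0/L1/L2 = -/DGCE/- → run D
t=23: L0/L1/L2 = -/DGCE/- → run D
t=24: L0/L1/L2 = -/GCE/- → run G
t=25: L0/L1/L2 = -/GCE/- → run G
t=26: L0/L1/L2 = -/CE/- → run C
t=27: L0/L1/L2 = -/E/- → run E
t=28: L0/L1/L2 = -/E/- → run E
t=29: L0/L1/L2 = -/E/- → run E
t=30: L0/L1/L2 = -/E/- → run E
t=31: L0/L1/L2 = -/E/- → run E
t=32: (idle)
t=33: (idle)
t=34: (idle)
t=35: (idle)

completion order = A, B, F, D, G, C, E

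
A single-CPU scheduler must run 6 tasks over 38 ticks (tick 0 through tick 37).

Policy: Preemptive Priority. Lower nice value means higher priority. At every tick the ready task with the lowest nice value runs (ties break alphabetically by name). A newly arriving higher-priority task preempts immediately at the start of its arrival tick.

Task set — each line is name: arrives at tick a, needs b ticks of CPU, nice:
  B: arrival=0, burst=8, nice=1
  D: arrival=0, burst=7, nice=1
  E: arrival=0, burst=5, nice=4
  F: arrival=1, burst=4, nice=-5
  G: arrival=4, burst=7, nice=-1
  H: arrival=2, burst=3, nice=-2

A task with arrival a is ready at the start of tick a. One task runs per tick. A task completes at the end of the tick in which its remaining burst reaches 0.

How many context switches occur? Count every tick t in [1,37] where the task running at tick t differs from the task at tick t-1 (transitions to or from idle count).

t=0: ready={B,D,E} → run B
t=1: ready={B,D,E,F} → run F
t=2: ready={B,D,E,F,H} → run F
t=3: ready={B,D,E,F,H} → run F
t=4: ready={B,D,E,F,G,H} → run F
t=5: ready={B,D,E,G,H} → run H
t=6: ready={B,D,E,G,H} → run H
t=7: ready={B,D,E,G,H} → run H
t=8: ready={B,D,E,G} → run G
t=9: ready={B,D,E,G} → run G
t=10: ready={B,D,E,G} → run G
t=11: ready={B,D,E,G} → run G
t=12: ready={B,D,E,G} → run G
t=13: ready={B,D,E,G} → run G
t=14: ready={B,D,E,G} → run G
t=15: ready={B,D,E} → run B
t=16: ready={B,D,E} → run B
t=17: ready={B,D,E} → run B
t=18: ready={B,D,E} → run B
t=19: ready={B,D,E} → run B
t=20: ready={B,D,E} → run B
t=21: ready={B,D,E} → run B
t=22: ready={D,E} → run D
t=23: ready={D,E} → run D
t=24: ready={D,E} → run D
t=25: ready={D,E} → run D
t=26: ready={D,E} → run D
t=27: ready={D,E} → run D
t=28: ready={D,E} → run D
t=29: ready={E} → run E
t=30: ready={E} → run E
t=31: ready={E} → run E
t=32: ready={E} → run E
t=33: ready={E} → run E
t=34: (idle)
t=35: (idle)
t=36: (idle)
t=37: (idle)

context switches = 7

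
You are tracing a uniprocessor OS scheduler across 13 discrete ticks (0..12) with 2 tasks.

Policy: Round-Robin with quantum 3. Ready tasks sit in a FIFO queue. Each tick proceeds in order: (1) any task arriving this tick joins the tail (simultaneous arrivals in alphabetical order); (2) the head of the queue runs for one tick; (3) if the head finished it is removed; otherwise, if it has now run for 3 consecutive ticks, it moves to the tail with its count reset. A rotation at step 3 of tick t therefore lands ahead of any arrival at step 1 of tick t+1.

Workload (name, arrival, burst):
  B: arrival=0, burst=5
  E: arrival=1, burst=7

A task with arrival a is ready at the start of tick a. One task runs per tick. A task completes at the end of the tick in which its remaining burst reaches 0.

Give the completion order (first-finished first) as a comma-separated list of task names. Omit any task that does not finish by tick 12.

completion order = B, E

t=0: queue=[B] q_used=0 → run B
t=1: queue=[B,E] q_used=1 → run B
t=2: queue=[B,E] q_used=2 → run B
t=3: queue=[E,B] q_used=0 → run E
t=4: queue=[E,B] q_used=1 → run E
t=5: queue=[E,B] q_used=2 → run E
t=6: queue=[B,E] q_used=0 → run B
t=7: queue=[B,E] q_used=1 → run B
t=8: queue=[E] q_used=0 → run E
t=9: queue=[E] q_used=1 → run E
t=10: queue=[E] q_used=2 → run E
t=11: queue=[E] q_used=0 → run E
t=12: (idle)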